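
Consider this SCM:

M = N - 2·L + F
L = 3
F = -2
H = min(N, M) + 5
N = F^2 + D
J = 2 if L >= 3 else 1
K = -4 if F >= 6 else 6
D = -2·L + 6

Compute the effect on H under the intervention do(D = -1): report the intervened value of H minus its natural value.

-1

The intervention breaks the incoming arrows to D: D = -2·L + 6 no longer applies, and D = -1.
N = F^2 + D  [with F=-2, D=-1]  = 3
M = N - 2·L + F  [with N=3, L=3, F=-2]  = -5
H = min(N, M) + 5  [with N=3, M=-5]  = 0
Without intervention: D = -2·L + 6  [with L=3]  = 0; N = F^2 + D  [with F=-2, D=0]  = 4; M = N - 2·L + F  [with N=4, L=3, F=-2]  = -4; H = min(N, M) + 5  [with N=4, M=-4]  = 1.
Change = 0 − 1 = -1.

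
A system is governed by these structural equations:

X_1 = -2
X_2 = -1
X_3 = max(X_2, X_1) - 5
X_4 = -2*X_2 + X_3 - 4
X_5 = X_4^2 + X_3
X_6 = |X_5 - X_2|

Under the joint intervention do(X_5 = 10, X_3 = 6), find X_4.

Under do(X_5 = 10, X_3 = 6), each intervened variable's structural equation is replaced by its fixed value.
X_4 = -2*X_2 + X_3 - 4  [with X_2=-1, X_3=6]  = 4

4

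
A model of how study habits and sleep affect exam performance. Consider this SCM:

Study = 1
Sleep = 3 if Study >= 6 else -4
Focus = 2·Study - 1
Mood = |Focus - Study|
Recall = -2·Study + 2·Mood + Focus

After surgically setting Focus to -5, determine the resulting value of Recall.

do(Focus=-5) replaces the equation Focus = 2·Study - 1 with the constant Focus = -5.
Mood = |Focus - Study|  [with Focus=-5, Study=1]  = 6
Recall = -2·Study + 2·Mood + Focus  [with Study=1, Mood=6, Focus=-5]  = 5

5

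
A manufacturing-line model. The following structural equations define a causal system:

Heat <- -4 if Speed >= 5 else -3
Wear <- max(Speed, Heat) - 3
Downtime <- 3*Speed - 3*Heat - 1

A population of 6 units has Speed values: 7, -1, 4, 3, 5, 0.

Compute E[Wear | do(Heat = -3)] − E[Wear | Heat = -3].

The intervention sets Heat=-3 in all 6 units regardless of Speed. Recomputing Wear per unit gives 4, -4, 1, 0, 2, -3; average 0.
Observing Heat=-3 restricts to units where Heat's equation naturally yields -3: Speed ∈ {-1, 4, 3, 0}. In that subpopulation Wear = -4, 1, 0, -3, mean -1.5.
Difference = 0 − (-1.5) = 1.5.

1.5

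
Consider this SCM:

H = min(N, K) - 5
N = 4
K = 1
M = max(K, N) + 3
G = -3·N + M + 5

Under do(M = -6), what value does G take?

-13

Intervening sets M = -6 and removes its equation (M = max(K, N) + 3).
G = -3·N + M + 5  [with N=4, M=-6]  = -13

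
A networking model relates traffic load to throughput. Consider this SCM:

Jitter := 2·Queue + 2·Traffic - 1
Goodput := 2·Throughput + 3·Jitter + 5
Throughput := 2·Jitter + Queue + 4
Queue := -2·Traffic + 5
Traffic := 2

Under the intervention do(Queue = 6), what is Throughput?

Under do(Queue=6), the mechanism Queue := -2·Traffic + 5 is discarded; Queue is fixed at 6.
Jitter = 2·Queue + 2·Traffic - 1  [with Queue=6, Traffic=2]  = 15
Throughput = 2·Jitter + Queue + 4  [with Jitter=15, Queue=6]  = 40

40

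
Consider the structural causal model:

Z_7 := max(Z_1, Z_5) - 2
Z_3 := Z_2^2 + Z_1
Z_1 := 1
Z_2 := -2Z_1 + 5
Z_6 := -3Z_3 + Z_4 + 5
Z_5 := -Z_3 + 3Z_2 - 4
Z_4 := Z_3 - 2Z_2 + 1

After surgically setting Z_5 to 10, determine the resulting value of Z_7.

8

Under do(Z_5=10), the mechanism Z_5 := -Z_3 + 3Z_2 - 4 is discarded; Z_5 is fixed at 10.
Z_7 = max(Z_1, Z_5) - 2  [with Z_1=1, Z_5=10]  = 8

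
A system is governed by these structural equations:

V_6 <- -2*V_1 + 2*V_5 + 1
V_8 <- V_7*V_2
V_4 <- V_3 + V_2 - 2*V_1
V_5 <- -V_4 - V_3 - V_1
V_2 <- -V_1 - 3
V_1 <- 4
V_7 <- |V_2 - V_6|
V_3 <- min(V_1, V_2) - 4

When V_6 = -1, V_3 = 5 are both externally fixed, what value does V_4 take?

Under do(V_6 = -1, V_3 = 5), each intervened variable's structural equation is replaced by its fixed value.
V_2 = -V_1 - 3  [with V_1=4]  = -7
V_4 = V_3 + V_2 - 2*V_1  [with V_3=5, V_2=-7, V_1=4]  = -10

-10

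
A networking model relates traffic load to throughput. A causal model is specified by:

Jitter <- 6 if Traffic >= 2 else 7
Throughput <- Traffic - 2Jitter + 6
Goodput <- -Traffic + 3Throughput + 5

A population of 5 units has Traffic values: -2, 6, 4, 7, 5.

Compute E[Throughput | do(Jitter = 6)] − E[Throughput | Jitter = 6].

The intervention sets Jitter=6 in all 5 units regardless of Traffic. Recomputing Throughput per unit gives -8, 0, -2, 1, -1; average -2.
Observing Jitter=6 restricts to units where Jitter's equation naturally yields 6: Traffic ∈ {6, 4, 7, 5}. In that subpopulation Throughput = 0, -2, 1, -1, mean -0.5.
Difference = -2 − (-0.5) = -1.5.

-1.5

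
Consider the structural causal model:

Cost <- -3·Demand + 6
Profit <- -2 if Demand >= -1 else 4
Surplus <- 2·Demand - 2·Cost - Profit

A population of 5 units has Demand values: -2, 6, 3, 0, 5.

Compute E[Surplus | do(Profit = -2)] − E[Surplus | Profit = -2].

do(Profit=-2) breaks Profit's dependence on Demand. With Profit=-2 fixed, Surplus across the units is -26, 38, 14, -10, 30, mean 9.2.
E[Surplus|Profit=-2] averages over only the 4 units with Profit=-2 (Demand = 6, 3, 0, 5): Surplus = 38, 14, -10, 30, mean 18.
Difference = 9.2 − 18 = -8.8.

-8.8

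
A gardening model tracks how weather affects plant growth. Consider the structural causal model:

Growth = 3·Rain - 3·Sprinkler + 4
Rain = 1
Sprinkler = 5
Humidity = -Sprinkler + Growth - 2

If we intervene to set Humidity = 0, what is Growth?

Under do(Humidity=0), the mechanism Humidity = -Sprinkler + Growth - 2 is discarded; Humidity is fixed at 0.
Since Growth is not a descendant of the intervened variable, it is unaffected.
Growth = 3·Rain - 3·Sprinkler + 4  [with Rain=1, Sprinkler=5]  = -8

-8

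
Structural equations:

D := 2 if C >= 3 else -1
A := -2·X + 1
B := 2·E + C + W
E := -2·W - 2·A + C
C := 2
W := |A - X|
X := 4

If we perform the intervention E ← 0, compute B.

Under do(E=0), the mechanism E := -2·W - 2·A + C is discarded; E is fixed at 0.
A = -2·X + 1  [with X=4]  = -7
W = |A - X|  [with A=-7, X=4]  = 11
B = 2·E + C + W  [with E=0, C=2, W=11]  = 13

13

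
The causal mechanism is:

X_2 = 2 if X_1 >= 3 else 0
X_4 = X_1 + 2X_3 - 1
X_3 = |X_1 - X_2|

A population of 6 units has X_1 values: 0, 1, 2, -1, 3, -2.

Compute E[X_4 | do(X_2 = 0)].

The intervention sets X_2=0 in all 6 units regardless of X_1. Recomputing X_4 per unit gives -1, 2, 5, 0, 8, 1; average 2.5.

2.5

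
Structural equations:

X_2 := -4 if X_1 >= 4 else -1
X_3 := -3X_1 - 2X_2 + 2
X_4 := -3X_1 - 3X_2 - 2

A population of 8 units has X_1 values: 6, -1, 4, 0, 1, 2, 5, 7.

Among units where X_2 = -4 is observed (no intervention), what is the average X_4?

-6.5

E[X_4|X_2=-4] averages over only the 4 units with X_2=-4 (X_1 = 6, 4, 5, 7): X_4 = -8, -2, -5, -11, mean -6.5.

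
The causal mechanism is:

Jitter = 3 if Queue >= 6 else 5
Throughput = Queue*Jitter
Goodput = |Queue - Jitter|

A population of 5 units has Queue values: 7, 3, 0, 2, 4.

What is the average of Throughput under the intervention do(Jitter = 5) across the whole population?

16

Every unit gets Jitter=5 under the intervention. Throughput values become 35, 15, 0, 10, 20; E[Throughput|do(Jitter=5)] = 16.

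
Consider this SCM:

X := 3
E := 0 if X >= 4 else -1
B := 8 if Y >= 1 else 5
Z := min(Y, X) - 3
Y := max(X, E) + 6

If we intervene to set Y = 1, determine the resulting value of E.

-1

Under do(Y=1), the mechanism Y := max(X, E) + 6 is discarded; Y is fixed at 1.
Since E is not a descendant of the intervened variable, it is unaffected.
E = 0 if X >= 4 else -1  [with X=3]  = -1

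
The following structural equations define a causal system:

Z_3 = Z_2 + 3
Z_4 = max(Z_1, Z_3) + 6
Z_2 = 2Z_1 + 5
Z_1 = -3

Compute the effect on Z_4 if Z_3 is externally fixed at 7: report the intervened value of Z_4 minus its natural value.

5

The intervention breaks the incoming arrows to Z_3: Z_3 = Z_2 + 3 no longer applies, and Z_3 = 7.
Z_4 = max(Z_1, Z_3) + 6  [with Z_1=-3, Z_3=7]  = 13
Without intervention: Z_2 = 2Z_1 + 5  [with Z_1=-3]  = -1; Z_3 = Z_2 + 3  [with Z_2=-1]  = 2; Z_4 = max(Z_1, Z_3) + 6  [with Z_1=-3, Z_3=2]  = 8.
Change = 13 − 8 = 5.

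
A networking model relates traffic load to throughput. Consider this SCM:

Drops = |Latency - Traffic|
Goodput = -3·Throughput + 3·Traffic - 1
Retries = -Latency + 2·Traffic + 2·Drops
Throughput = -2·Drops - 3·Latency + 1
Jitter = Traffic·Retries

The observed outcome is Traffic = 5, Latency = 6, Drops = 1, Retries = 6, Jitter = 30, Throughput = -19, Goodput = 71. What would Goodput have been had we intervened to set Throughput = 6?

-4

Intervening sets Throughput = 6 and removes its equation (Throughput = -2·Drops - 3·Latency + 1).
Goodput = -3·Throughput + 3·Traffic - 1  [with Throughput=6, Traffic=5]  = -4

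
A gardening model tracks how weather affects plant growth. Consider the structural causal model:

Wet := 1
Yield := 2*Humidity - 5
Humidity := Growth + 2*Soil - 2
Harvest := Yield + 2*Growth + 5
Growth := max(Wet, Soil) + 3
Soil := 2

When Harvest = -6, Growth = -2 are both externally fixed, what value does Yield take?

Under do(Harvest = -6, Growth = -2), each intervened variable's structural equation is replaced by its fixed value.
Humidity = Growth + 2*Soil - 2  [with Growth=-2, Soil=2]  = 0
Yield = 2*Humidity - 5  [with Humidity=0]  = -5

-5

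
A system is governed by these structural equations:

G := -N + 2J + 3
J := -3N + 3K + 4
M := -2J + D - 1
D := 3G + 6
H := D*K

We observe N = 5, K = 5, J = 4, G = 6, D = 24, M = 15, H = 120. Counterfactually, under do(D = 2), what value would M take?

The intervention breaks the incoming arrows to D: D := 3G + 6 no longer applies, and D = 2.
J = -3N + 3K + 4  [with N=5, K=5]  = 4
M = -2J + D - 1  [with J=4, D=2]  = -7

-7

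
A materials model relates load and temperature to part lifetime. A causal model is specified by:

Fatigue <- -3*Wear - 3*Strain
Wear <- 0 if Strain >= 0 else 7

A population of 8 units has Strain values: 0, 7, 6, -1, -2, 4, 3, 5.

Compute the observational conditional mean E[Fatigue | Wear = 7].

E[Fatigue|Wear=7] averages over only the 2 units with Wear=7 (Strain = -1, -2): Fatigue = -18, -15, mean -16.5.

-16.5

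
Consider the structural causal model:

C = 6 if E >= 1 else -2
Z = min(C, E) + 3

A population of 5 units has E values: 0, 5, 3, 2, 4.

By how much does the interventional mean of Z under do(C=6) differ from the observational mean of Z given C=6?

-0.7

do(C=6) breaks C's dependence on E. With C=6 fixed, Z across the units is 3, 8, 6, 5, 7, mean 5.8.
Conditioning on C=6 selects the 4 unit(s) with E ∈ {5, 3, 2, 4}. Their Z values: 8, 6, 5, 7. Mean = 6.5.
Difference = 5.8 − 6.5 = -0.7.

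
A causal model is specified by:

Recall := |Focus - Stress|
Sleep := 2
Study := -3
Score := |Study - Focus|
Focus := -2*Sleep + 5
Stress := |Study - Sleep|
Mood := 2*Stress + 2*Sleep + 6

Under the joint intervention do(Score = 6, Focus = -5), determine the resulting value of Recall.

10

Setting Score = 6, Focus = -5 by intervention discards those variables' equations.
Stress = |Study - Sleep|  [with Study=-3, Sleep=2]  = 5
Recall = |Focus - Stress|  [with Focus=-5, Stress=5]  = 10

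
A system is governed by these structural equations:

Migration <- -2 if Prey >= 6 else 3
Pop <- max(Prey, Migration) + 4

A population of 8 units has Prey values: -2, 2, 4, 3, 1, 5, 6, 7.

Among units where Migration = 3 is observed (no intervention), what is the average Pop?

7.5

E[Pop|Migration=3] averages over only the 6 units with Migration=3 (Prey = -2, 2, 4, 3, 1, 5): Pop = 7, 7, 8, 7, 7, 9, mean 7.5.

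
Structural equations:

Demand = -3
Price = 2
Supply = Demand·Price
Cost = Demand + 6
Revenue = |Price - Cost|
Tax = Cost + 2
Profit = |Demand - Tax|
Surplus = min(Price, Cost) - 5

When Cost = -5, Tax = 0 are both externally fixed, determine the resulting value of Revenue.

Setting Cost = -5, Tax = 0 by intervention discards those variables' equations.
Revenue = |Price - Cost|  [with Price=2, Cost=-5]  = 7

7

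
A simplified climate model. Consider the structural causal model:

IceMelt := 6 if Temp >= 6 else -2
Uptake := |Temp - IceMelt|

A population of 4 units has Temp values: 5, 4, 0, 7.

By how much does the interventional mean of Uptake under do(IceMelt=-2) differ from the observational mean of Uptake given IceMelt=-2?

1

Under do(IceMelt=-2), IceMelt's equation is replaced by IceMelt=-2 for every unit. Per-unit Uptake: 7, 6, 2, 9. Mean = 6.
E[Uptake|IceMelt=-2] averages over only the 3 units with IceMelt=-2 (Temp = 5, 4, 0): Uptake = 7, 6, 2, mean 5.
Difference = 6 − 5 = 1.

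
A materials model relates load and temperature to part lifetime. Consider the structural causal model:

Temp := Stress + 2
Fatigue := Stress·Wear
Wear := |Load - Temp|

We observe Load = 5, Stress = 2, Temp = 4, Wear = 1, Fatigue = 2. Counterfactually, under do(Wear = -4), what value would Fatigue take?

-8

Intervening sets Wear = -4 and removes its equation (Wear := |Load - Temp|).
Fatigue = Stress·Wear  [with Stress=2, Wear=-4]  = -8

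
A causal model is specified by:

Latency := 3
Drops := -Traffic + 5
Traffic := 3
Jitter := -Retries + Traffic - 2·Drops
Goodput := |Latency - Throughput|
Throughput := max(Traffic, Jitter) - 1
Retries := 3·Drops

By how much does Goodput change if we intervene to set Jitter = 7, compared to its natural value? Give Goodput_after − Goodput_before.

Under do(Jitter=7), the mechanism Jitter := -Retries + Traffic - 2·Drops is discarded; Jitter is fixed at 7.
Throughput = max(Traffic, Jitter) - 1  [with Traffic=3, Jitter=7]  = 6
Goodput = |Latency - Throughput|  [with Latency=3, Throughput=6]  = 3
Without intervention: Drops = -Traffic + 5  [with Traffic=3]  = 2; Retries = 3·Drops  [with Drops=2]  = 6; Jitter = -Retries + Traffic - 2·Drops  [with Retries=6, Traffic=3, Drops=2]  = -7; Throughput = max(Traffic, Jitter) - 1  [with Traffic=3, Jitter=-7]  = 2; Goodput = |Latency - Throughput|  [with Latency=3, Throughput=2]  = 1.
Change = 3 − 1 = 2.

2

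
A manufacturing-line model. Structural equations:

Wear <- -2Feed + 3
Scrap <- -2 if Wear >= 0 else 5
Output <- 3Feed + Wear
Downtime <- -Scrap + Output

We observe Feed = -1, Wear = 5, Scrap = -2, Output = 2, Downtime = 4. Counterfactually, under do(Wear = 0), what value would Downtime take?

-1

do(Wear=0) replaces the equation Wear <- -2Feed + 3 with the constant Wear = 0.
Scrap = -2 if Wear >= 0 else 5  [with Wear=0]  = -2
Output = 3Feed + Wear  [with Feed=-1, Wear=0]  = -3
Downtime = -Scrap + Output  [with Scrap=-2, Output=-3]  = -1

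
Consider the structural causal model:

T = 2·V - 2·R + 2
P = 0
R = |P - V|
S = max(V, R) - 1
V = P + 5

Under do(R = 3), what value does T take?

6

The intervention breaks the incoming arrows to R: R = |P - V| no longer applies, and R = 3.
V = P + 5  [with P=0]  = 5
T = 2·V - 2·R + 2  [with V=5, R=3]  = 6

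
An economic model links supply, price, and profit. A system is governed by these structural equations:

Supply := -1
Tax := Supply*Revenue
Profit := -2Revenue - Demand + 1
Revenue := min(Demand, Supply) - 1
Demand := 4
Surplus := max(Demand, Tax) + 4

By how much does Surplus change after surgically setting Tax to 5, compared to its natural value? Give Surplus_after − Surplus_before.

1

Under do(Tax=5), the mechanism Tax := Supply*Revenue is discarded; Tax is fixed at 5.
Surplus = max(Demand, Tax) + 4  [with Demand=4, Tax=5]  = 9
Without intervention: Revenue = min(Demand, Supply) - 1  [with Demand=4, Supply=-1]  = -2; Tax = Supply*Revenue  [with Supply=-1, Revenue=-2]  = 2; Surplus = max(Demand, Tax) + 4  [with Demand=4, Tax=2]  = 8.
Change = 9 − 8 = 1.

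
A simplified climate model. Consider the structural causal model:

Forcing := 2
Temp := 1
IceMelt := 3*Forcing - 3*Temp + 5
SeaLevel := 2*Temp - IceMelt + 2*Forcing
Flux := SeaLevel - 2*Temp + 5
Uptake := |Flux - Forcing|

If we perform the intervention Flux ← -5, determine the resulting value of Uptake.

The intervention breaks the incoming arrows to Flux: Flux := SeaLevel - 2*Temp + 5 no longer applies, and Flux = -5.
Uptake = |Flux - Forcing|  [with Flux=-5, Forcing=2]  = 7

7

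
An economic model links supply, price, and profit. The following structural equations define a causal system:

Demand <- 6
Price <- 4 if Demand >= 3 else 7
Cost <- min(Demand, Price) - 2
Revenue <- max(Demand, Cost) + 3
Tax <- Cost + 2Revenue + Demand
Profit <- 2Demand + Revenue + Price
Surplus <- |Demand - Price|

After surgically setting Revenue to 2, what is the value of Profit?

Under do(Revenue=2), the mechanism Revenue <- max(Demand, Cost) + 3 is discarded; Revenue is fixed at 2.
Price = 4 if Demand >= 3 else 7  [with Demand=6]  = 4
Profit = 2Demand + Revenue + Price  [with Demand=6, Revenue=2, Price=4]  = 18

18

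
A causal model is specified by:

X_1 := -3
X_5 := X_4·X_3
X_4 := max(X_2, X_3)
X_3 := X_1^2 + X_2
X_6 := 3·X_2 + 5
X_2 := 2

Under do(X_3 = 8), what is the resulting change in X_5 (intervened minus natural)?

-57

do(X_3=8) replaces the equation X_3 := X_1^2 + X_2 with the constant X_3 = 8.
X_4 = max(X_2, X_3)  [with X_2=2, X_3=8]  = 8
X_5 = X_4·X_3  [with X_4=8, X_3=8]  = 64
Without intervention: X_3 = X_1^2 + X_2  [with X_1=-3, X_2=2]  = 11; X_4 = max(X_2, X_3)  [with X_2=2, X_3=11]  = 11; X_5 = X_4·X_3  [with X_4=11, X_3=11]  = 121.
Change = 64 − 121 = -57.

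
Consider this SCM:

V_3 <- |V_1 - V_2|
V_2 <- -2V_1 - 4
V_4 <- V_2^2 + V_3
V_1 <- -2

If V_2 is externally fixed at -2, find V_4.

4

Under do(V_2=-2), the mechanism V_2 <- -2V_1 - 4 is discarded; V_2 is fixed at -2.
V_3 = |V_1 - V_2|  [with V_1=-2, V_2=-2]  = 0
V_4 = V_2^2 + V_3  [with V_2=-2, V_3=0]  = 4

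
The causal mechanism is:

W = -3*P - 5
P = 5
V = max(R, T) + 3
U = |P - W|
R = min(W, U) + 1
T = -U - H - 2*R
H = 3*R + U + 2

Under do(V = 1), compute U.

25

Intervening sets V = 1 and removes its equation (V = max(R, T) + 3).
U is not downstream of the intervention, so its value is determined by the original equations.
W = -3*P - 5  [with P=5]  = -20
U = |P - W|  [with P=5, W=-20]  = 25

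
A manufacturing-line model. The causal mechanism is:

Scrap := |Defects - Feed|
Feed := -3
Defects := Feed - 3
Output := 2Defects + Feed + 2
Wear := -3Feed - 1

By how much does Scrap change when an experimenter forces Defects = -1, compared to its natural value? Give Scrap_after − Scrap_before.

-1

The intervention breaks the incoming arrows to Defects: Defects := Feed - 3 no longer applies, and Defects = -1.
Scrap = |Defects - Feed|  [with Defects=-1, Feed=-3]  = 2
Without intervention: Defects = Feed - 3  [with Feed=-3]  = -6; Scrap = |Defects - Feed|  [with Defects=-6, Feed=-3]  = 3.
Change = 2 − 3 = -1.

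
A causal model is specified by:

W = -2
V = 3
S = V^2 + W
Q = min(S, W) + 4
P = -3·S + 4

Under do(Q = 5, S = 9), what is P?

-23

The joint intervention fixes Q = 5, S = 9, removing each variable's own equation.
P = -3·S + 4  [with S=9]  = -23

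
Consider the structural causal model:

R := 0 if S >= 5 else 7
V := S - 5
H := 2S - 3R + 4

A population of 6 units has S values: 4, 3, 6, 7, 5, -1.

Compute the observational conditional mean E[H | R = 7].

-13

Observing R=7 restricts to units where R's equation naturally yields 7: S ∈ {4, 3, -1}. In that subpopulation H = -9, -11, -19, mean -13.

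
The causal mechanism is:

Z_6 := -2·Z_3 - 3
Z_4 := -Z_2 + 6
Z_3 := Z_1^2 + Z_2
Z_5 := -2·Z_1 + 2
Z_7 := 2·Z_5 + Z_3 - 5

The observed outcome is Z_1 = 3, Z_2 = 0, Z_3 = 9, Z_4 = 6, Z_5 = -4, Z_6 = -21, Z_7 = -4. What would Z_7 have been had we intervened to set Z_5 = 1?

6

Under do(Z_5=1), the mechanism Z_5 := -2·Z_1 + 2 is discarded; Z_5 is fixed at 1.
Z_3 = Z_1^2 + Z_2  [with Z_1=3, Z_2=0]  = 9
Z_7 = 2·Z_5 + Z_3 - 5  [with Z_5=1, Z_3=9]  = 6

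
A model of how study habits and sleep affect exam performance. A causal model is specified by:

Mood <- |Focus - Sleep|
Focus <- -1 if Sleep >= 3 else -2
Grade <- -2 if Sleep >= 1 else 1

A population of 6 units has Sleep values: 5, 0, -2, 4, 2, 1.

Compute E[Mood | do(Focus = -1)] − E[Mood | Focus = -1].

-2.5

The intervention sets Focus=-1 in all 6 units regardless of Sleep. Recomputing Mood per unit gives 6, 1, 1, 5, 3, 2; average 3.
Conditioning on Focus=-1 selects the 2 unit(s) with Sleep ∈ {5, 4}. Their Mood values: 6, 5. Mean = 5.5.
Difference = 3 − 5.5 = -2.5.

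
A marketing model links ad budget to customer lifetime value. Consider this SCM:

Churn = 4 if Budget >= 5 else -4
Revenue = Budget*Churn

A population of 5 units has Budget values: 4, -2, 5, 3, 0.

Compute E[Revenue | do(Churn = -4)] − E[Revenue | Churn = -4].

Under do(Churn=-4), Churn's equation is replaced by Churn=-4 for every unit. Per-unit Revenue: -16, 8, -20, -12, 0. Mean = -8.
Conditioning on Churn=-4 selects the 4 unit(s) with Budget ∈ {4, -2, 3, 0}. Their Revenue values: -16, 8, -12, 0. Mean = -5.
Difference = -8 − (-5) = -3.

-3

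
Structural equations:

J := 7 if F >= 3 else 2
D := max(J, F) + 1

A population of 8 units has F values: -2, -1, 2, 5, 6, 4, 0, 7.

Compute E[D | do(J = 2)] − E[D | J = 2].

do(J=2) breaks J's dependence on F. With J=2 fixed, D across the units is 3, 3, 3, 6, 7, 5, 3, 8, mean 4.75.
Conditioning on J=2 selects the 4 unit(s) with F ∈ {-2, -1, 2, 0}. Their D values: 3, 3, 3, 3. Mean = 3.
Difference = 4.75 − 3 = 1.75.

1.75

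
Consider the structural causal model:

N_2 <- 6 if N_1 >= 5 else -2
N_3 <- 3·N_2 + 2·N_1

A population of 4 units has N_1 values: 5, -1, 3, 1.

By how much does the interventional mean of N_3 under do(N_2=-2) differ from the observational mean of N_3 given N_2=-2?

2

Under do(N_2=-2), N_2's equation is replaced by N_2=-2 for every unit. Per-unit N_3: 4, -8, 0, -4. Mean = -2.
Observing N_2=-2 restricts to units where N_2's equation naturally yields -2: N_1 ∈ {-1, 3, 1}. In that subpopulation N_3 = -8, 0, -4, mean -4.
Difference = -2 − (-4) = 2.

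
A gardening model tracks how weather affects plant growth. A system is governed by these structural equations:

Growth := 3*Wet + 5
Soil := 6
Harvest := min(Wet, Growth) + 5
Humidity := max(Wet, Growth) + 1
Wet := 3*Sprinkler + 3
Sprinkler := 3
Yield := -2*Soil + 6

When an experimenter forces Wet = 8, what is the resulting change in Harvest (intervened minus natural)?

The intervention breaks the incoming arrows to Wet: Wet := 3*Sprinkler + 3 no longer applies, and Wet = 8.
Growth = 3*Wet + 5  [with Wet=8]  = 29
Harvest = min(Wet, Growth) + 5  [with Wet=8, Growth=29]  = 13
Without intervention: Wet = 3*Sprinkler + 3  [with Sprinkler=3]  = 12; Growth = 3*Wet + 5  [with Wet=12]  = 41; Harvest = min(Wet, Growth) + 5  [with Wet=12, Growth=41]  = 17.
Change = 13 − 17 = -4.

-4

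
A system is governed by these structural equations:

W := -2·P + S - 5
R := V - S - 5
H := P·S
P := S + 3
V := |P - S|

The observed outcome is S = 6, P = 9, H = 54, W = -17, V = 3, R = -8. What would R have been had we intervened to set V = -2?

-13

The intervention breaks the incoming arrows to V: V := |P - S| no longer applies, and V = -2.
R = V - S - 5  [with V=-2, S=6]  = -13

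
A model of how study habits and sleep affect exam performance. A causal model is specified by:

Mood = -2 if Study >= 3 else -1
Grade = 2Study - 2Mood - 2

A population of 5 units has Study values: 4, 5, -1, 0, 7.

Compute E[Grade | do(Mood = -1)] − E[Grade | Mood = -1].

7

The intervention sets Mood=-1 in all 5 units regardless of Study. Recomputing Grade per unit gives 8, 10, -2, 0, 14; average 6.
Conditioning on Mood=-1 selects the 2 unit(s) with Study ∈ {-1, 0}. Their Grade values: -2, 0. Mean = -1.
Difference = 6 − (-1) = 7.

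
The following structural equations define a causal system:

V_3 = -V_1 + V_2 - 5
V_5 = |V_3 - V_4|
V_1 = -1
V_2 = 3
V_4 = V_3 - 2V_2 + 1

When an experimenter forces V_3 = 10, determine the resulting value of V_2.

3

Under do(V_3=10), the mechanism V_3 = -V_1 + V_2 - 5 is discarded; V_3 is fixed at 10.
Since V_2 is not a descendant of the intervened variable, it is unaffected.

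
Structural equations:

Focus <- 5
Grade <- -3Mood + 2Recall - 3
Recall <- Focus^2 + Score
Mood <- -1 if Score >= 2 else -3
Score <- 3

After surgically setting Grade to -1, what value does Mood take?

do(Grade=-1) replaces the equation Grade <- -3Mood + 2Recall - 3 with the constant Grade = -1.
Mood is not downstream of the intervention, so its value is determined by the original equations.
Mood = -1 if Score >= 2 else -3  [with Score=3]  = -1

-1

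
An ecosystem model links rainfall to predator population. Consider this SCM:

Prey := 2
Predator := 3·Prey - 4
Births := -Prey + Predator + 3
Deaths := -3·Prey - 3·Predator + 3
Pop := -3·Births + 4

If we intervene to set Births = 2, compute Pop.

-2

do(Births=2) replaces the equation Births := -Prey + Predator + 3 with the constant Births = 2.
Pop = -3·Births + 4  [with Births=2]  = -2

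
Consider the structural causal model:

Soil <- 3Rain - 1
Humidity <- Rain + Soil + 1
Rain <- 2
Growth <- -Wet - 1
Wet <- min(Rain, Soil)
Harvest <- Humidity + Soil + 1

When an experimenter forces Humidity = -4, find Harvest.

2

The intervention breaks the incoming arrows to Humidity: Humidity <- Rain + Soil + 1 no longer applies, and Humidity = -4.
Soil = 3Rain - 1  [with Rain=2]  = 5
Harvest = Humidity + Soil + 1  [with Humidity=-4, Soil=5]  = 2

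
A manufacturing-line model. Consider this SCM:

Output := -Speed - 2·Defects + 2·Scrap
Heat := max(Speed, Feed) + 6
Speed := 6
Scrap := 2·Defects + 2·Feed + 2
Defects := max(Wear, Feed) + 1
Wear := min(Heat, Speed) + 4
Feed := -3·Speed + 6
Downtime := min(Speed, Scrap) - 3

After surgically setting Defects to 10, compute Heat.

do(Defects=10) replaces the equation Defects := max(Wear, Feed) + 1 with the constant Defects = 10.
Heat is not downstream of the intervention, so its value is determined by the original equations.
Feed = -3·Speed + 6  [with Speed=6]  = -12
Heat = max(Speed, Feed) + 6  [with Speed=6, Feed=-12]  = 12

12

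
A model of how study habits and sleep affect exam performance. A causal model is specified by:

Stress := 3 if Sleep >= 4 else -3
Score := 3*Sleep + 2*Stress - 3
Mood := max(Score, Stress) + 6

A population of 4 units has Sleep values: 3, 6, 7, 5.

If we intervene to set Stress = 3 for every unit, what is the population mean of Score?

18.75

The intervention sets Stress=3 in all 4 units regardless of Sleep. Recomputing Score per unit gives 12, 21, 24, 18; average 18.75.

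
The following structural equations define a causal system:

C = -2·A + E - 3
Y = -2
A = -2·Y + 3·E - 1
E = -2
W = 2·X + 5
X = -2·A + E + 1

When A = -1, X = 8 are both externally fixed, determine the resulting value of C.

The joint intervention fixes A = -1, X = 8, removing each variable's own equation.
C = -2·A + E - 3  [with A=-1, E=-2]  = -3

-3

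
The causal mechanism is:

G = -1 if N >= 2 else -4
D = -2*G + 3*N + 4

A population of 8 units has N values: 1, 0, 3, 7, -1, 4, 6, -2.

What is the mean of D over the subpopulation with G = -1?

Conditioning on G=-1 selects the 4 unit(s) with N ∈ {3, 7, 4, 6}. Their D values: 15, 27, 18, 24. Mean = 21.

21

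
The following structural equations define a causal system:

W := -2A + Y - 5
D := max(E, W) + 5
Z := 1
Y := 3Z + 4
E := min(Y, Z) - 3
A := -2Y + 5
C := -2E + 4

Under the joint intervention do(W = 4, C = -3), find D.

Under do(W = 4, C = -3), each intervened variable's structural equation is replaced by its fixed value.
Y = 3Z + 4  [with Z=1]  = 7
E = min(Y, Z) - 3  [with Y=7, Z=1]  = -2
D = max(E, W) + 5  [with E=-2, W=4]  = 9

9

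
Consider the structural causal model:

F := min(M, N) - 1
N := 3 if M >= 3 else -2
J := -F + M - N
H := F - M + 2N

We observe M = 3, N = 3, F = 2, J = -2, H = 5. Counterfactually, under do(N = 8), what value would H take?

do(N=8) replaces the equation N := 3 if M >= 3 else -2 with the constant N = 8.
F = min(M, N) - 1  [with M=3, N=8]  = 2
H = F - M + 2N  [with F=2, M=3, N=8]  = 15

15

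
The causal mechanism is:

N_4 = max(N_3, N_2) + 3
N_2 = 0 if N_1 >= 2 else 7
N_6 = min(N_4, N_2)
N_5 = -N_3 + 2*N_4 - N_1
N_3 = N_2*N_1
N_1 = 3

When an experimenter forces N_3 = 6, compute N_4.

9

The intervention breaks the incoming arrows to N_3: N_3 = N_2*N_1 no longer applies, and N_3 = 6.
N_2 = 0 if N_1 >= 2 else 7  [with N_1=3]  = 0
N_4 = max(N_3, N_2) + 3  [with N_3=6, N_2=0]  = 9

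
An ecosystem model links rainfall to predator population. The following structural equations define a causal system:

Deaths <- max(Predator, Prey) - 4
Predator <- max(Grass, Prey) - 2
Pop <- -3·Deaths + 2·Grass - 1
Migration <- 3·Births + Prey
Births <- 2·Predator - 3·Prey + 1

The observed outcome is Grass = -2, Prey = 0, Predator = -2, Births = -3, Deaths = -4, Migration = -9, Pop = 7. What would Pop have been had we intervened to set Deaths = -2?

Under do(Deaths=-2), the mechanism Deaths <- max(Predator, Prey) - 4 is discarded; Deaths is fixed at -2.
Pop = -3·Deaths + 2·Grass - 1  [with Deaths=-2, Grass=-2]  = 1

1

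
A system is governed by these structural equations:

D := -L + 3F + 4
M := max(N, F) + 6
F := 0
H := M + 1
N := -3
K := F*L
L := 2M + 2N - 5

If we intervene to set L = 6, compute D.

Intervening sets L = 6 and removes its equation (L := 2M + 2N - 5).
D = -L + 3F + 4  [with L=6, F=0]  = -2

-2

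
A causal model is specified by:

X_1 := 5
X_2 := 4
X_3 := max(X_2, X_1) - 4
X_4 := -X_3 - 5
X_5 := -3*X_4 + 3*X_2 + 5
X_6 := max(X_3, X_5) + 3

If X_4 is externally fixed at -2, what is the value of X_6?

26

Under do(X_4=-2), the mechanism X_4 := -X_3 - 5 is discarded; X_4 is fixed at -2.
X_3 = max(X_2, X_1) - 4  [with X_2=4, X_1=5]  = 1
X_5 = -3*X_4 + 3*X_2 + 5  [with X_4=-2, X_2=4]  = 23
X_6 = max(X_3, X_5) + 3  [with X_3=1, X_5=23]  = 26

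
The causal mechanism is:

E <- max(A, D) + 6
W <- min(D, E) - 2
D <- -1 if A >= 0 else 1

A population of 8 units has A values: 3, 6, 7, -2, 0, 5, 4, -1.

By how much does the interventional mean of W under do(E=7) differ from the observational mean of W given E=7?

Every unit gets E=7 under the intervention. W values become -3, -3, -3, -1, -3, -3, -3, -1; E[W|do(E=7)] = -2.5.
Conditioning on E=7 selects the 2 unit(s) with A ∈ {-2, -1}. Their W values: -1, -1. Mean = -1.
Difference = -2.5 − (-1) = -1.5.

-1.5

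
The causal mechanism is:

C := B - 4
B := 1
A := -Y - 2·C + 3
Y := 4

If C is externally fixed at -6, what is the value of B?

1

Under do(C=-6), the mechanism C := B - 4 is discarded; C is fixed at -6.
B is not downstream of the intervention, so its value is determined by the original equations.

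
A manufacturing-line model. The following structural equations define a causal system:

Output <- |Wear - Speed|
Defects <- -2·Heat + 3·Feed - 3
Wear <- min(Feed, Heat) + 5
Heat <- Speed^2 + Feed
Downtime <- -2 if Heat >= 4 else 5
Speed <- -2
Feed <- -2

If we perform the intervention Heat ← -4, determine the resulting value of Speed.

Under do(Heat=-4), the mechanism Heat <- Speed^2 + Feed is discarded; Heat is fixed at -4.
Speed is not downstream of the intervention, so its value is determined by the original equations.

-2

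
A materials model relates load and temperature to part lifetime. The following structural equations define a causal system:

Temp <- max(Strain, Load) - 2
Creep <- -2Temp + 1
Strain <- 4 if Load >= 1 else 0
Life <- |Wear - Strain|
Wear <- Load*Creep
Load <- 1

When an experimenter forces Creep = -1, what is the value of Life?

Under do(Creep=-1), the mechanism Creep <- -2Temp + 1 is discarded; Creep is fixed at -1.
Strain = 4 if Load >= 1 else 0  [with Load=1]  = 4
Wear = Load*Creep  [with Load=1, Creep=-1]  = -1
Life = |Wear - Strain|  [with Wear=-1, Strain=4]  = 5

5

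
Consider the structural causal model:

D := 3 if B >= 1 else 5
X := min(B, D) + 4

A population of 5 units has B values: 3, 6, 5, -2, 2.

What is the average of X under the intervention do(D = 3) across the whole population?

5.8

The intervention sets D=3 in all 5 units regardless of B. Recomputing X per unit gives 7, 7, 7, 2, 6; average 5.8.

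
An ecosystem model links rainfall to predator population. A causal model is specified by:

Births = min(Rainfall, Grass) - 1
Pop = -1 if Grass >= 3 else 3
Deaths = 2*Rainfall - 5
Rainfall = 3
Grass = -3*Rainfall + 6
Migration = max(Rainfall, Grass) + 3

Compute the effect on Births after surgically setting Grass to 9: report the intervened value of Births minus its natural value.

6

The intervention breaks the incoming arrows to Grass: Grass = -3*Rainfall + 6 no longer applies, and Grass = 9.
Births = min(Rainfall, Grass) - 1  [with Rainfall=3, Grass=9]  = 2
Without intervention: Grass = -3*Rainfall + 6  [with Rainfall=3]  = -3; Births = min(Rainfall, Grass) - 1  [with Rainfall=3, Grass=-3]  = -4.
Change = 2 − (-4) = 6.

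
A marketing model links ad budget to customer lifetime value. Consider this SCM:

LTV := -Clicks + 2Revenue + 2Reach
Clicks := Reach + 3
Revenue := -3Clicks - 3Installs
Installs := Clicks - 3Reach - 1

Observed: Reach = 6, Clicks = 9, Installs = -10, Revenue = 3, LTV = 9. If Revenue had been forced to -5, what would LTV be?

-7

Intervening sets Revenue = -5 and removes its equation (Revenue := -3Clicks - 3Installs).
Clicks = Reach + 3  [with Reach=6]  = 9
LTV = -Clicks + 2Revenue + 2Reach  [with Clicks=9, Revenue=-5, Reach=6]  = -7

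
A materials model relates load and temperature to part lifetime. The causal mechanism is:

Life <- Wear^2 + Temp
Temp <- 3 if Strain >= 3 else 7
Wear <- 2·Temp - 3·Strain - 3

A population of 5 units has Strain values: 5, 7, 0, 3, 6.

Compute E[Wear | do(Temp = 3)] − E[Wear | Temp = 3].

do(Temp=3) breaks Temp's dependence on Strain. With Temp=3 fixed, Wear across the units is -12, -18, 3, -6, -15, mean -9.6.
Observing Temp=3 restricts to units where Temp's equation naturally yields 3: Strain ∈ {5, 7, 3, 6}. In that subpopulation Wear = -12, -18, -6, -15, mean -12.75.
Difference = -9.6 − (-12.75) = 3.15.

3.15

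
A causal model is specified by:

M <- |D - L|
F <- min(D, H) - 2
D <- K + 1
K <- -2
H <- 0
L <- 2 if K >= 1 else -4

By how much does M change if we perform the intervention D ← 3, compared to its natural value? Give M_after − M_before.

Intervening sets D = 3 and removes its equation (D <- K + 1).
L = 2 if K >= 1 else -4  [with K=-2]  = -4
M = |D - L|  [with D=3, L=-4]  = 7
Without intervention: L = 2 if K >= 1 else -4  [with K=-2]  = -4; D = K + 1  [with K=-2]  = -1; M = |D - L|  [with D=-1, L=-4]  = 3.
Change = 7 − 3 = 4.

4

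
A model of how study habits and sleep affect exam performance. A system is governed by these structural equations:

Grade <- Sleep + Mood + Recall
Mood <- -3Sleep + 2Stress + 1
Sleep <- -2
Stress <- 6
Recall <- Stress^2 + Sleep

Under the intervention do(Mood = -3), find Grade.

do(Mood=-3) replaces the equation Mood <- -3Sleep + 2Stress + 1 with the constant Mood = -3.
Recall = Stress^2 + Sleep  [with Stress=6, Sleep=-2]  = 34
Grade = Sleep + Mood + Recall  [with Sleep=-2, Mood=-3, Recall=34]  = 29

29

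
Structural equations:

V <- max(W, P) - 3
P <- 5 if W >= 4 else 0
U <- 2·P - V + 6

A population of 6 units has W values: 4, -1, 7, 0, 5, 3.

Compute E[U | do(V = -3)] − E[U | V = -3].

5

Every unit gets V=-3 under the intervention. U values become 19, 9, 19, 9, 19, 9; E[U|do(V=-3)] = 14.
E[U|V=-3] averages over only the 2 units with V=-3 (W = -1, 0): U = 9, 9, mean 9.
Difference = 14 − 9 = 5.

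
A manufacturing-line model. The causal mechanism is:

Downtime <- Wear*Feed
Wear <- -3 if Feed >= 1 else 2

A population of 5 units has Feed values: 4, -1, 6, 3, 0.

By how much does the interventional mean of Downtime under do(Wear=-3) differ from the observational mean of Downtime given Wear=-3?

Under do(Wear=-3), Wear's equation is replaced by Wear=-3 for every unit. Per-unit Downtime: -12, 3, -18, -9, 0. Mean = -7.2.
E[Downtime|Wear=-3] averages over only the 3 units with Wear=-3 (Feed = 4, 6, 3): Downtime = -12, -18, -9, mean -13.
Difference = -7.2 − (-13) = 5.8.

5.8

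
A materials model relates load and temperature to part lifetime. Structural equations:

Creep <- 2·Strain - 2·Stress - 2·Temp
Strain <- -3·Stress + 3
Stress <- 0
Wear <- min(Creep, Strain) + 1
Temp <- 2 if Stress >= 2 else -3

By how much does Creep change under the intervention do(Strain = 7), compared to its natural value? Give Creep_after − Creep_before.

8

Under do(Strain=7), the mechanism Strain <- -3·Stress + 3 is discarded; Strain is fixed at 7.
Temp = 2 if Stress >= 2 else -3  [with Stress=0]  = -3
Creep = 2·Strain - 2·Stress - 2·Temp  [with Strain=7, Stress=0, Temp=-3]  = 20
Without intervention: Strain = -3·Stress + 3  [with Stress=0]  = 3; Temp = 2 if Stress >= 2 else -3  [with Stress=0]  = -3; Creep = 2·Strain - 2·Stress - 2·Temp  [with Strain=3, Stress=0, Temp=-3]  = 12.
Change = 20 − 12 = 8.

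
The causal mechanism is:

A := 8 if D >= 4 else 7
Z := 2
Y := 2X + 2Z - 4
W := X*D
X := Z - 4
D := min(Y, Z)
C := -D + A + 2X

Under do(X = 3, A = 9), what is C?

13

Setting X = 3, A = 9 by intervention discards those variables' equations.
Y = 2X + 2Z - 4  [with X=3, Z=2]  = 6
D = min(Y, Z)  [with Y=6, Z=2]  = 2
C = -D + A + 2X  [with D=2, A=9, X=3]  = 13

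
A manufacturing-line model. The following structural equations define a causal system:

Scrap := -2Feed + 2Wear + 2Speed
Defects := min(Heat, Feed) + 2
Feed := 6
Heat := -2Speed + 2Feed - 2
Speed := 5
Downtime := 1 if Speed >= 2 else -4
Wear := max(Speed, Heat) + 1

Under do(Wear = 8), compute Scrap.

Under do(Wear=8), the mechanism Wear := max(Speed, Heat) + 1 is discarded; Wear is fixed at 8.
Scrap = -2Feed + 2Wear + 2Speed  [with Feed=6, Wear=8, Speed=5]  = 14

14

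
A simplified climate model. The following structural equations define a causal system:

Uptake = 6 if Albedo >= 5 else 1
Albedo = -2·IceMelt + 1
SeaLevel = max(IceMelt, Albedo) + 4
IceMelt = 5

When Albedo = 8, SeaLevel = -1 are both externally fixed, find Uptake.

Setting Albedo = 8, SeaLevel = -1 by intervention discards those variables' equations.
Uptake = 6 if Albedo >= 5 else 1  [with Albedo=8]  = 6

6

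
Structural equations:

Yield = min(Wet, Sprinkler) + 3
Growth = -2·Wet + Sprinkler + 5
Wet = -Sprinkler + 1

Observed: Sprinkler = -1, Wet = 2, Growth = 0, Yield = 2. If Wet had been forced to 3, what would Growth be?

-2

The intervention breaks the incoming arrows to Wet: Wet = -Sprinkler + 1 no longer applies, and Wet = 3.
Growth = -2·Wet + Sprinkler + 5  [with Wet=3, Sprinkler=-1]  = -2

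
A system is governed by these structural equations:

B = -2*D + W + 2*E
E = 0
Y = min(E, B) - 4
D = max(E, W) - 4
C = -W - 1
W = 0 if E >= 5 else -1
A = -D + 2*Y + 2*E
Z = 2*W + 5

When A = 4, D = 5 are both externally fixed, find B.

-11

Under do(A = 4, D = 5), each intervened variable's structural equation is replaced by its fixed value.
W = 0 if E >= 5 else -1  [with E=0]  = -1
B = -2*D + W + 2*E  [with D=5, W=-1, E=0]  = -11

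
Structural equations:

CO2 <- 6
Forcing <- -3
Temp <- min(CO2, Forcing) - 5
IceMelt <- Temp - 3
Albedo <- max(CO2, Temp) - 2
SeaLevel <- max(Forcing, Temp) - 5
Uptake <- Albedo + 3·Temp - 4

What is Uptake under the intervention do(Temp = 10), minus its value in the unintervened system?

58

The intervention breaks the incoming arrows to Temp: Temp <- min(CO2, Forcing) - 5 no longer applies, and Temp = 10.
Albedo = max(CO2, Temp) - 2  [with CO2=6, Temp=10]  = 8
Uptake = Albedo + 3·Temp - 4  [with Albedo=8, Temp=10]  = 34
Without intervention: Temp = min(CO2, Forcing) - 5  [with CO2=6, Forcing=-3]  = -8; Albedo = max(CO2, Temp) - 2  [with CO2=6, Temp=-8]  = 4; Uptake = Albedo + 3·Temp - 4  [with Albedo=4, Temp=-8]  = -24.
Change = 34 − (-24) = 58.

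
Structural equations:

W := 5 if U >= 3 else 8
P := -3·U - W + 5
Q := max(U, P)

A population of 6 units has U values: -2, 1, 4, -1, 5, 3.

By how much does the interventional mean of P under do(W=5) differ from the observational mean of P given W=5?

Every unit gets W=5 under the intervention. P values become 6, -3, -12, 3, -15, -9; E[P|do(W=5)] = -5.
Conditioning on W=5 selects the 3 unit(s) with U ∈ {4, 5, 3}. Their P values: -12, -15, -9. Mean = -12.
Difference = -5 − (-12) = 7.

7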